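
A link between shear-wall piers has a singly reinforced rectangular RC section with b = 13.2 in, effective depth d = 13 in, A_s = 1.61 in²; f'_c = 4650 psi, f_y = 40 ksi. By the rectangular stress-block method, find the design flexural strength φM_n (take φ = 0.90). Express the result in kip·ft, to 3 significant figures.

T = A_s f_y = 1.61 × 40 = 64.4 kips.
a = T/(0.85 f'_c b) = 64.4/(0.85 × 4.65 × 13.2) = 1.234 in.
M_n = T(d − a/2) = 64.4 × (13 − 0.617) = 797.5 kip·in = 797.5/12 = 66.46 kip·ft.
φM_n = 0.90 × 66.46 = 59.81 kip·ft.

φM_n ≈ 59.8 kip·ft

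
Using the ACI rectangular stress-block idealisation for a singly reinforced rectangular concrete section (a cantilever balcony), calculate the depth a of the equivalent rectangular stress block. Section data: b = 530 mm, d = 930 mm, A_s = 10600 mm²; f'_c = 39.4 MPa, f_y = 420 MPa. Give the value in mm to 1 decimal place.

T = A_s f_y = 10600 × 420 = 4452000 N = 4452 kN.
Setting C = 0.85 f'_c a b equal to T: a = 4452000/(0.85 × 39.4 × 530) = 250.8 mm.

a ≈ 250.8 mm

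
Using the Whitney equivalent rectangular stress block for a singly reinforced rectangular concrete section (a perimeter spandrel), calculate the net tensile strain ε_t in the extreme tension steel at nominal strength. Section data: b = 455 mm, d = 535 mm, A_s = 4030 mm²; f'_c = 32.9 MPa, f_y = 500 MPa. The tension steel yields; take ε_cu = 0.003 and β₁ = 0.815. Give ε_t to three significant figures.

ε_t ≈ 0.00526

a = A_s f_y/(0.85 f'_c b) = 158.36 mm.
β₁ = 0.815, so c = a/β₁ = 158.36/0.815 = 194.31 mm.
From the linear strain diagram with ε_cu = 0.003: ε_t = 0.003 (d − c)/c = 0.003 × (535 − 194.31)/194.31 = 0.00526.
Since ε_t ≥ 0.005, the section is tension-controlled.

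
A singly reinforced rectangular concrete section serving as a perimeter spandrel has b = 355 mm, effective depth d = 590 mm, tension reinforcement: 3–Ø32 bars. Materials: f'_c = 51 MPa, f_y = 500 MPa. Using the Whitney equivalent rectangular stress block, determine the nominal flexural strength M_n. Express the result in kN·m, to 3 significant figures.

M_n ≈ 664 kN·m

A_s = 3 × 804 = 2412 mm².
T = A_s f_y = 2412 × 500 = 1206000 N = 1206 kN.
From C = T: a = T/(0.85 f'_c b) = 1206000/(0.85 × 51 × 355) = 78.37 mm.
M_n = T(d − a/2) = 1206 kN × (590 − 39.185) mm = 664.28 kN·m.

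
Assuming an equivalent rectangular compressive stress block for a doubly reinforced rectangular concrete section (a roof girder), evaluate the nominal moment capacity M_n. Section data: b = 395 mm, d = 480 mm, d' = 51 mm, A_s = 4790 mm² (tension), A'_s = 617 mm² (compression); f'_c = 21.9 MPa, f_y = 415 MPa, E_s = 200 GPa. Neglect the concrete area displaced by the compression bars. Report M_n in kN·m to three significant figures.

M_n ≈ 737 kN·m

Assume both tension and compression steel yield.
Net tension couple steel: A_s − A'_s = 4173 mm².
a = (A_s − A'_s) f_y / (0.85 f'_c b) = 1731795/(0.85 × 21.9 × 395) = 235.52 mm.
c = a/β₁ = 235.52/0.85 = 277.08 mm; ε'_s = 0.003(c − d')/c = 0.0024 ≥ f_y/E_s = 0.0021, so compression steel does yield.
M_n = (A_s − A'_s) f_y (d − a/2) + A'_s f_y (d − d') = [1731795 × (480 − 117.76) + 256055 × (480 − 51)] × 10⁻⁶ = 627.33 + 109.85 = 737.18 kN·m.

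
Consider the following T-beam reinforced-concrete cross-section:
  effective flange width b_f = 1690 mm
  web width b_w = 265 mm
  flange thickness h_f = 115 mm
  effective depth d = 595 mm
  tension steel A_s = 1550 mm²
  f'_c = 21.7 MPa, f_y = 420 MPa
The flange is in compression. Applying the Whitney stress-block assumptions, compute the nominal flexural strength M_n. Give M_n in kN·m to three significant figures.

Tension: T = A_s f_y = 1550 × 420 = 651000 N.
Try a within the flange: a = T/(0.85 f'_c b_f) = 651000/(0.85 × 21.7 × 1690) = 20.88 mm.
Since a = 20.88 ≤ h_f = 115 mm, the stress block lies entirely in the flange; analyse as a rectangular beam of width b_f.
M_n = T(d − a/2) = 651000 × (595 − 10.44) = 380.55 × 10⁶ N·mm.
M_n = 380.55 kN·m.

M_n ≈ 381 kN·m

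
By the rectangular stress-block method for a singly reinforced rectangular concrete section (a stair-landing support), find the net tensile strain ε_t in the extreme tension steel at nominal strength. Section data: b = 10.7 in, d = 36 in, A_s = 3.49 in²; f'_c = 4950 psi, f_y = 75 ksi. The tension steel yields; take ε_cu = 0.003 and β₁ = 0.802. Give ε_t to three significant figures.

a = A_s f_y/(0.85 f'_c b) = 5.814 in.
β₁ = 0.802, so c = a/β₁ = 5.814/0.802 = 7.249 in.
From the linear strain diagram with ε_cu = 0.003: ε_t = 0.003 (d − c)/c = 0.003 × (36 − 7.249)/7.249 = 0.0119.
Since ε_t ≥ 0.005, the section is tension-controlled.

ε_t ≈ 0.0119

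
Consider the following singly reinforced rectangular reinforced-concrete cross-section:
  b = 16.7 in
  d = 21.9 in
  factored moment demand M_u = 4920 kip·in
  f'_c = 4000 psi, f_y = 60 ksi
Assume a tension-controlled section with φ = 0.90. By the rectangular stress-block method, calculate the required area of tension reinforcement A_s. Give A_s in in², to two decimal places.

M_n = M_u/φ = 4920/0.90 = 5466.67 kip·in.
From M_n = 0.85 f'_c a b (d − a/2):
a = d − √(d² − 2M_n/(0.85 f'_c b)) = 21.9 − √(21.9² − 2 × 5466.67/(0.85 × 4 × 16.7)) = 4.957 in.
A_s = 0.85 f'_c a b / f_y = 0.85 × 4 × 4.957 × 16.7 / 60 = 4.691 in².

A_s ≈ 4.69 in²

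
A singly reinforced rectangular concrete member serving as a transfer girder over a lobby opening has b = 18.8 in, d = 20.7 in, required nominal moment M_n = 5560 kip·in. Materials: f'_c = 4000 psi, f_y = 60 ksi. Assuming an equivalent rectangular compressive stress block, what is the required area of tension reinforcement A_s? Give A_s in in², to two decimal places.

A_s ≈ 5.06 in²

From M_n = 0.85 f'_c a b (d − a/2):
a = d − √(d² − 2M_n/(0.85 f'_c b)) = 20.7 − √(20.7² − 2 × 5560/(0.85 × 4 × 18.8)) = 4.746 in.
A_s = 0.85 f'_c a b / f_y = 0.85 × 4 × 4.746 × 18.8 / 60 = 5.056 in².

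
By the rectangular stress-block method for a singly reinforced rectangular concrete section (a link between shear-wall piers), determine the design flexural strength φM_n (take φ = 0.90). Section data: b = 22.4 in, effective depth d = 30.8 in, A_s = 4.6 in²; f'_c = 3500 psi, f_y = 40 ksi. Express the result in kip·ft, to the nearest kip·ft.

φM_n ≈ 406 kip·ft

T = A_s f_y = 4.6 × 40 = 184 kips.
a = T/(0.85 f'_c b) = 184/(0.85 × 3.5 × 22.4) = 2.761 in.
M_n = T(d − a/2) = 184 × (30.8 − 1.3805) = 5413.2 kip·in = 5413.2/12 = 451.10 kip·ft.
φM_n = 0.90 × 451.10 = 405.99 kip·ft.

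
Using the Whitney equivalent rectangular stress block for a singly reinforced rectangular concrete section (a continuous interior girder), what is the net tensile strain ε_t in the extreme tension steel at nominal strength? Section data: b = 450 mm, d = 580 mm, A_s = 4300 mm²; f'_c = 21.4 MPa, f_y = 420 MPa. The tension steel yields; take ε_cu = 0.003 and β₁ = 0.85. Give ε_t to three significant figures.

ε_t ≈ 0.00370

a = A_s f_y/(0.85 f'_c b) = 220.63 mm.
β₁ = 0.85, so c = a/β₁ = 220.63/0.85 = 259.56 mm.
From the linear strain diagram with ε_cu = 0.003: ε_t = 0.003 (d − c)/c = 0.003 × (580 − 259.56)/259.56 = 0.00370.
ε_t < 0.004 — the section is over-reinforced for flexure under ACI limits.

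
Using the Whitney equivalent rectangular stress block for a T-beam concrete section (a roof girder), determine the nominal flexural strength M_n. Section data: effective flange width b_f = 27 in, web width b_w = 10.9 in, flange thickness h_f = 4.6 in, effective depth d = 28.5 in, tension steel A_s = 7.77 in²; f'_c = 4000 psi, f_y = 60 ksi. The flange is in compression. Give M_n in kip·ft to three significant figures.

M_n ≈ 1010 kip·ft

Tension: T = A_s f_y = 7.77 × 60 = 466.2 kips.
Try a within the flange: a = T/(0.85 f'_c b_f) = 466.2/(0.85 × 4 × 27) = 5.078 in.
a = 5.078 > h_f = 4.6 in: the block extends into the web. Split into flange-overhang and web parts.
C_f = 0.85 f'_c (b_f − b_w) h_f = 0.85 × 4 × (27 − 10.9) × 4.6 = 251.8 kips.
Remaining web compression depth: a_w = (T − C_f)/(0.85 f'_c b_w) = (466.2 − 251.8)/(0.85 × 4 × 10.9) = 5.785 in.
M_n = C_f(d − h_f/2) + (T − C_f)(d − a_w/2) = 251.8 × (28.5 − 2.3) + 214.4 × (28.5 − 2.8925) = 6597.2 + 5490.2 = 12087.4 kip·in.
M_n = 12087.4/12 = 1007.28 kip·ft.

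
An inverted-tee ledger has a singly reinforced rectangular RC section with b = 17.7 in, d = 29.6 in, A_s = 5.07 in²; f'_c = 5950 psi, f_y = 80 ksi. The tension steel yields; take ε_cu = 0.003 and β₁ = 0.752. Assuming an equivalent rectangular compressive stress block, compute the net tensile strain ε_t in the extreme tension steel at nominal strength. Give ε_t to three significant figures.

a = A_s f_y/(0.85 f'_c b) = 4.531 in.
β₁ = 0.752, so c = a/β₁ = 4.531/0.752 = 6.025 in.
From the linear strain diagram with ε_cu = 0.003: ε_t = 0.003 (d − c)/c = 0.003 × (29.6 − 6.025)/6.025 = 0.0117.
Since ε_t ≥ 0.005, the section is tension-controlled.

ε_t ≈ 0.0117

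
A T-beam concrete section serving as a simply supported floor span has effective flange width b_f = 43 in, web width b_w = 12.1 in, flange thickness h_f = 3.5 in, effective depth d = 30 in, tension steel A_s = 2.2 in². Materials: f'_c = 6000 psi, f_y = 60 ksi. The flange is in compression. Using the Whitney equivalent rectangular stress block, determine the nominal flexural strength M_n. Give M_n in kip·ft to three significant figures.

M_n ≈ 327 kip·ft

Tension: T = A_s f_y = 2.2 × 60 = 132 kips.
Try a within the flange: a = T/(0.85 f'_c b_f) = 132/(0.85 × 6 × 43) = 0.602 in.
Since a = 0.602 ≤ h_f = 3.5 in, the stress block lies entirely in the flange; analyse as a rectangular beam of width b_f.
M_n = T(d − a/2) = 132 × (30 − 0.301) = 3920.3 kip·in.
M_n = 3920.3/12 = 326.69 kip·ft.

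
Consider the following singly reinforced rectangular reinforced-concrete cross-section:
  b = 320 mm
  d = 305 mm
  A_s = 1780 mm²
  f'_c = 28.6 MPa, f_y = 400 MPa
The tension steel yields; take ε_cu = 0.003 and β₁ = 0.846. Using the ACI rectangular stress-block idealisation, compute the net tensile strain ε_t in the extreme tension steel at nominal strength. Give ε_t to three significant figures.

ε_t ≈ 0.00546

a = A_s f_y/(0.85 f'_c b) = 91.53 mm.
β₁ = 0.846, so c = a/β₁ = 91.53/0.846 = 108.19 mm.
From the linear strain diagram with ε_cu = 0.003: ε_t = 0.003 (d − c)/c = 0.003 × (305 − 108.19)/108.19 = 0.00546.
Since ε_t ≥ 0.005, the section is tension-controlled.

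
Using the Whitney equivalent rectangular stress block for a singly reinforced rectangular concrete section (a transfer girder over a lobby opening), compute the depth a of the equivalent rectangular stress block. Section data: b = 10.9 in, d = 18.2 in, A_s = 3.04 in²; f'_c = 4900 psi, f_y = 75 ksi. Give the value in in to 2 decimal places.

T = A_s f_y = 3.04 × 75 = 228 kips.
a = T/(0.85 f'_c b) = 228/(0.85 × 4.9 × 10.9) = 5.02 in.

a ≈ 5.02 in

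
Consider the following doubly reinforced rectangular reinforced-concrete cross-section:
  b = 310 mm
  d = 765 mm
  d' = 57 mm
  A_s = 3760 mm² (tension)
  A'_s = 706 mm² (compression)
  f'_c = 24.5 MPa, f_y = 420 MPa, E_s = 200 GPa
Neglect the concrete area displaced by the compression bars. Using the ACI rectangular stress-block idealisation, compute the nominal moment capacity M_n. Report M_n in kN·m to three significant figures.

M_n ≈ 1060 kN·m

Assume both tension and compression steel yield.
Net tension couple steel: A_s − A'_s = 3054 mm².
a = (A_s − A'_s) f_y / (0.85 f'_c b) = 1282680/(0.85 × 24.5 × 310) = 198.69 mm.
c = a/β₁ = 198.69/0.85 = 233.75 mm; ε'_s = 0.003(c − d')/c = 0.0023 ≥ f_y/E_s = 0.0021, so compression steel does yield.
M_n = (A_s − A'_s) f_y (d − a/2) + A'_s f_y (d − d') = [1282680 × (765 − 99.345) + 296520 × (765 − 57)] × 10⁻⁶ = 853.82 + 209.94 = 1063.76 kN·m.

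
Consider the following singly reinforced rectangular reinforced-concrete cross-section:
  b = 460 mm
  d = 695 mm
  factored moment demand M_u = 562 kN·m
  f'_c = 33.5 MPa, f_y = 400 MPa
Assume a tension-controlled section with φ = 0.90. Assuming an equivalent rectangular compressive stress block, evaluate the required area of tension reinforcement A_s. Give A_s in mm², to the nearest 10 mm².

M_n = M_u/φ = 562/0.90 = 624.444 kN·m.
With M_n = 0.85 f'_c a b (d − a/2), solve the quadratic for a:
a = d − √(d² − 2M_n/(0.85 f'_c b)) = 695 − √(695² − 2 × 624.444×10⁶/(0.85 × 33.5 × 460)) = 72.36 mm.
A_s = 0.85 f'_c a b / f_y = 0.85 × 33.5 × 72.36 × 460 / 400 = 2369.5 mm².

A_s ≈ 2370 mm²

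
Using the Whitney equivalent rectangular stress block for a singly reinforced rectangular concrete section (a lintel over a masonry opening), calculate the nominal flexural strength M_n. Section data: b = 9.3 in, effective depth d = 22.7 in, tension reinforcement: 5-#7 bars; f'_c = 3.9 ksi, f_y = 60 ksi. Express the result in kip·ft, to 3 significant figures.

M_n ≈ 297 kip·ft

A_s = 5 × 0.6 = 3 in².
T = A_s f_y = 3 × 60 = 180 kips.
a = T/(0.85 f'_c b) = 180/(0.85 × 3.9 × 9.3) = 5.839 in.
M_n = T(d − a/2) = 180 × (22.7 − 2.9195) = 3560.5 kip·in = 3560.5/12 = 296.71 kip·ft.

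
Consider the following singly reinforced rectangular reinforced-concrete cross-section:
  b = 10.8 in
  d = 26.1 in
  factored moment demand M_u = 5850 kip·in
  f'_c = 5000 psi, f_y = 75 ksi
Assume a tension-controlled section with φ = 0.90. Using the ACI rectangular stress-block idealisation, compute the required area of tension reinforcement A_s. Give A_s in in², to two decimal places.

A_s ≈ 3.76 in²

M_n = M_u/φ = 5850/0.90 = 6500 kip·in.
From M_n = 0.85 f'_c a b (d − a/2):
a = d − √(d² − 2M_n/(0.85 f'_c b)) = 26.1 − √(26.1² − 2 × 6500/(0.85 × 5 × 10.8)) = 6.150 in.
A_s = 0.85 f'_c a b / f_y = 0.85 × 5 × 6.150 × 10.8 / 75 = 3.764 in².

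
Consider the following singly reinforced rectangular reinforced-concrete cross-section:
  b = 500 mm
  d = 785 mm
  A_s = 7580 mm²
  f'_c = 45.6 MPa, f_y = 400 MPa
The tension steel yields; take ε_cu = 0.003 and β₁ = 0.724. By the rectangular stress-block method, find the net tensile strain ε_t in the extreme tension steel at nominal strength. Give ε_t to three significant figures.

a = A_s f_y/(0.85 f'_c b) = 156.45 mm.
β₁ = 0.724, so c = a/β₁ = 156.45/0.724 = 216.09 mm.
From the linear strain diagram with ε_cu = 0.003: ε_t = 0.003 (d − c)/c = 0.003 × (785 − 216.09)/216.09 = 0.00790.
Since ε_t ≥ 0.005, the section is tension-controlled.

ε_t ≈ 0.00790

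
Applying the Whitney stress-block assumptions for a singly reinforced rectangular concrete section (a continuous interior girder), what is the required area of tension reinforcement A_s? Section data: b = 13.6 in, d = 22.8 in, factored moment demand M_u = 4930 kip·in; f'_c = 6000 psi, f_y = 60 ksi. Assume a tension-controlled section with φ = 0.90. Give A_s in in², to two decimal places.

M_n = M_u/φ = 4930/0.90 = 5477.78 kip·in.
From M_n = 0.85 f'_c a b (d − a/2):
a = d − √(d² − 2M_n/(0.85 f'_c b)) = 22.8 − √(22.8² − 2 × 5477.78/(0.85 × 6 × 13.6)) = 3.777 in.
A_s = 0.85 f'_c a b / f_y = 0.85 × 6 × 3.777 × 13.6 / 60 = 4.366 in².

A_s ≈ 4.37 in²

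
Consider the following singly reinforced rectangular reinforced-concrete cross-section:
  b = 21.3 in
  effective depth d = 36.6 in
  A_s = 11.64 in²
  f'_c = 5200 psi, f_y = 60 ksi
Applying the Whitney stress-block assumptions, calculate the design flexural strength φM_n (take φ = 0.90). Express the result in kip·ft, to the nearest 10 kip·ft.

φM_n ≈ 1720 kip·ft

T = A_s f_y = 11.64 × 60 = 698.4 kips.
a = T/(0.85 f'_c b) = 698.4/(0.85 × 5.2 × 21.3) = 7.418 in.
M_n = T(d − a/2) = 698.4 × (36.6 − 3.709) = 22971.1 kip·in = 22971.1/12 = 1914.26 kip·ft.
φM_n = 0.90 × 1914.26 = 1722.83 kip·ft.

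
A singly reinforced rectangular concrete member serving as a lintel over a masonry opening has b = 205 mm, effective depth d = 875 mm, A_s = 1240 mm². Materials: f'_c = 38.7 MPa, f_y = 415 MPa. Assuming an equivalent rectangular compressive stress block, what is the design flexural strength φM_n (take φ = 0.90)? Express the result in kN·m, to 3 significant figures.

T = A_s f_y = 1240 × 415 = 514600 N = 514.6 kN.
From C = T: a = T/(0.85 f'_c b) = 514600/(0.85 × 38.7 × 205) = 76.31 mm.
M_n = T(d − a/2) = 514.6 kN × (875 − 38.155) mm = 430.64 kN·m.
φM_n = 0.90 × 430.64 = 387.58 kN·m.

φM_n ≈ 388 kN·m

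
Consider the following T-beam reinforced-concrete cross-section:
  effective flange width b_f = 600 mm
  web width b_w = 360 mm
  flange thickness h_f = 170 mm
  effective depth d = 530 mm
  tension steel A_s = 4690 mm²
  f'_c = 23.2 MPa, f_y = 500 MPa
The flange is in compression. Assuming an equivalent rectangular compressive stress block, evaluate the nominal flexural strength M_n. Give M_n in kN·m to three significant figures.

M_n ≈ 1010 kN·m

Tension: T = A_s f_y = 4690 × 500 = 2345000 N.
Try a within the flange: a = T/(0.85 f'_c b_f) = 2345000/(0.85 × 23.2 × 600) = 198.19 mm.
a = 198.19 > h_f = 170 mm: the block extends into the web. Split into flange-overhang and web parts.
C_f = 0.85 f'_c (b_f − b_w) h_f = 0.85 × 23.2 × (600 − 360) × 170 = 804576 N.
Remaining web compression depth: a_w = (T − C_f)/(0.85 f'_c b_w) = (2345000 − 804576)/(0.85 × 23.2 × 360) = 216.99 mm.
M_n = C_f(d − h_f/2) + (T − C_f)(d − a_w/2) = 804576 × (530 − 85) + 1540424 × (530 − 108.495) = 358.04 + 649.30 = 1007.34 × 10⁶ N·mm.
M_n = 1007.34 kN·m.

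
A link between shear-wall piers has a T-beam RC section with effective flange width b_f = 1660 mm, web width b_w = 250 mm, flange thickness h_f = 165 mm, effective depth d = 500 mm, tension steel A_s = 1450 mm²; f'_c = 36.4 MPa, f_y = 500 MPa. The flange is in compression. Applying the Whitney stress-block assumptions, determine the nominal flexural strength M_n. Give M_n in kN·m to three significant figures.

Tension: T = A_s f_y = 1450 × 500 = 725000 N.
Try a within the flange: a = T/(0.85 f'_c b_f) = 725000/(0.85 × 36.4 × 1660) = 14.12 mm.
Since a = 14.12 ≤ h_f = 165 mm, the stress block lies entirely in the flange; analyse as a rectangular beam of width b_f.
M_n = T(d − a/2) = 725000 × (500 − 7.06) = 357.38 × 10⁶ N·mm.
M_n = 357.38 kN·m.

M_n ≈ 357 kN·m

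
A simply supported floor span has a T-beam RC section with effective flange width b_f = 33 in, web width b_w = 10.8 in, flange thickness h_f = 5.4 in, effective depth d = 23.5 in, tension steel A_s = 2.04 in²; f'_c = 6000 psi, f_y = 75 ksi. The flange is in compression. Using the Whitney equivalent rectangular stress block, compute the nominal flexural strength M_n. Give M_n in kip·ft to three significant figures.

Tension: T = A_s f_y = 2.04 × 75 = 153 kips.
Try a within the flange: a = T/(0.85 f'_c b_f) = 153/(0.85 × 6 × 33) = 0.909 in.
Since a = 0.909 ≤ h_f = 5.4 in, the stress block lies entirely in the flange; analyse as a rectangular beam of width b_f.
M_n = T(d − a/2) = 153 × (23.5 − 0.4545) = 3526.0 kip·in.
M_n = 3526.0/12 = 293.83 kip·ft.

M_n ≈ 294 kip·ft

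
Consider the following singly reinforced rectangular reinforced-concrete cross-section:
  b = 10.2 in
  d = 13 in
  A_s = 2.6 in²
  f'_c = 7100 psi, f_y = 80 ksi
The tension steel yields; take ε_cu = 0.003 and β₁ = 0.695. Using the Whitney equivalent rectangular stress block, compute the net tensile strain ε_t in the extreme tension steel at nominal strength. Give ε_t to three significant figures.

a = A_s f_y/(0.85 f'_c b) = 3.379 in.
β₁ = 0.695, so c = a/β₁ = 3.379/0.695 = 4.862 in.
From the linear strain diagram with ε_cu = 0.003: ε_t = 0.003 (d − c)/c = 0.003 × (13 − 4.862)/4.862 = 0.00502.
Since ε_t ≥ 0.005, the section is tension-controlled.

ε_t ≈ 0.00502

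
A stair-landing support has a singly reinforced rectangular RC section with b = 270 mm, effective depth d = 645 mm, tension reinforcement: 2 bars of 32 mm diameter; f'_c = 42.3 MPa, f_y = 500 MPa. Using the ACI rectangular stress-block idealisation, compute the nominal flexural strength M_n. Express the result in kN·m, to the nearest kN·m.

M_n ≈ 485 kN·m

A_s = 2 × 804 = 1608 mm².
T = A_s f_y = 1608 × 500 = 804000 N = 804 kN.
From C = T: a = T/(0.85 f'_c b) = 804000/(0.85 × 42.3 × 270) = 82.82 mm.
M_n = T(d − a/2) = 804 kN × (645 − 41.41) mm = 485.29 kN·m.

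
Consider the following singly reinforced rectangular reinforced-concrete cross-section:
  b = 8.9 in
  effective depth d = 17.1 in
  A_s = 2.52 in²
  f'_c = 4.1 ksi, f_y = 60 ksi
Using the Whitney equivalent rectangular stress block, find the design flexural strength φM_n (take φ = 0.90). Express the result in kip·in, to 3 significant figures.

φM_n ≈ 2000 kip·in

T = A_s f_y = 2.52 × 60 = 151.2 kips.
a = T/(0.85 f'_c b) = 151.2/(0.85 × 4.1 × 8.9) = 4.875 in.
M_n = T(d − a/2) = 151.2 × (17.1 − 2.4375) = 2217.0 kip·in.
φM_n = 0.90 × 2217.0 = 1995.3 kip·in.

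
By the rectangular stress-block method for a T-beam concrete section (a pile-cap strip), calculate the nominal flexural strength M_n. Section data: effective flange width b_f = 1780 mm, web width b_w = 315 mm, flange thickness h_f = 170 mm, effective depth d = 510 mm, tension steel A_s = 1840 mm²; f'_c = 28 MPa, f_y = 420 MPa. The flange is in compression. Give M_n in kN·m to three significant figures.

Tension: T = A_s f_y = 1840 × 420 = 772800 N.
Try a within the flange: a = T/(0.85 f'_c b_f) = 772800/(0.85 × 28 × 1780) = 18.24 mm.
Since a = 18.24 ≤ h_f = 170 mm, the stress block lies entirely in the flange; analyse as a rectangular beam of width b_f.
M_n = T(d − a/2) = 772800 × (510 − 9.12) = 387.08 × 10⁶ N·mm.
M_n = 387.08 kN·m.

M_n ≈ 387 kN·m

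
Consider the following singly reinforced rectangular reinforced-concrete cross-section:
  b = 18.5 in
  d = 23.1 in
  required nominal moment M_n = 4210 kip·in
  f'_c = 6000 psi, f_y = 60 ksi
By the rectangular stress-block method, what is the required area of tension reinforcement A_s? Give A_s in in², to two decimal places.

A_s ≈ 3.18 in²

From M_n = 0.85 f'_c a b (d − a/2):
a = d − √(d² − 2M_n/(0.85 f'_c b)) = 23.1 − √(23.1² − 2 × 4210/(0.85 × 6 × 18.5)) = 2.020 in.
A_s = 0.85 f'_c a b / f_y = 0.85 × 6 × 2.020 × 18.5 / 60 = 3.176 in².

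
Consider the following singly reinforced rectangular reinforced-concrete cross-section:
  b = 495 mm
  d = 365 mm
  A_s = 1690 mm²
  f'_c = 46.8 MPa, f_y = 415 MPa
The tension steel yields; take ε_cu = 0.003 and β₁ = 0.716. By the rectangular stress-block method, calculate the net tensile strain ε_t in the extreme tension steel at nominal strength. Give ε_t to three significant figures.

ε_t ≈ 0.0190

a = A_s f_y/(0.85 f'_c b) = 35.62 mm.
β₁ = 0.716, so c = a/β₁ = 35.62/0.716 = 49.75 mm.
From the linear strain diagram with ε_cu = 0.003: ε_t = 0.003 (d − c)/c = 0.003 × (365 − 49.75)/49.75 = 0.0190.
Since ε_t ≥ 0.005, the section is tension-controlled.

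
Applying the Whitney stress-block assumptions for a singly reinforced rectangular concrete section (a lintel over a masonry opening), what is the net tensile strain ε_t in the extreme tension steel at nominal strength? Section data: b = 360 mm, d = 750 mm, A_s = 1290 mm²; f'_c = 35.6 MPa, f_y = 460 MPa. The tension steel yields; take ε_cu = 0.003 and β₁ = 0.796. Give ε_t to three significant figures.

ε_t ≈ 0.0299

a = A_s f_y/(0.85 f'_c b) = 54.47 mm.
β₁ = 0.796, so c = a/β₁ = 54.47/0.796 = 68.43 mm.
From the linear strain diagram with ε_cu = 0.003: ε_t = 0.003 (d − c)/c = 0.003 × (750 − 68.43)/68.43 = 0.0299.
Since ε_t ≥ 0.005, the section is tension-controlled.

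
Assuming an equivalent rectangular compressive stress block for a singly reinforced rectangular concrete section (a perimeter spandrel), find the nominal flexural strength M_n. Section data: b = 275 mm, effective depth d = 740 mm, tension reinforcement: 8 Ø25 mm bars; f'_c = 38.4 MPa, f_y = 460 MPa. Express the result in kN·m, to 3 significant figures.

A_s = 8 × 491 = 3928 mm².
T = A_s f_y = 3928 × 460 = 1806880 N = 1806.88 kN.
From C = T: a = T/(0.85 f'_c b) = 1806880/(0.85 × 38.4 × 275) = 201.30 mm.
M_n = T(d − a/2) = 1806.88 kN × (740 − 100.65) mm = 1155.23 kN·m.

M_n ≈ 1160 kN·m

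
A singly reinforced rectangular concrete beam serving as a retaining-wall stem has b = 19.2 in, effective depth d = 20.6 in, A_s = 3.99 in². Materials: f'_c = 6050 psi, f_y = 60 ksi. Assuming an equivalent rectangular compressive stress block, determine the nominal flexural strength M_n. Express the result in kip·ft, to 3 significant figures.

M_n ≈ 387 kip·ft

T = A_s f_y = 3.99 × 60 = 239.4 kips.
a = T/(0.85 f'_c b) = 239.4/(0.85 × 6.05 × 19.2) = 2.425 in.
M_n = T(d − a/2) = 239.4 × (20.6 − 1.2125) = 4641.4 kip·in = 4641.4/12 = 386.78 kip·ft.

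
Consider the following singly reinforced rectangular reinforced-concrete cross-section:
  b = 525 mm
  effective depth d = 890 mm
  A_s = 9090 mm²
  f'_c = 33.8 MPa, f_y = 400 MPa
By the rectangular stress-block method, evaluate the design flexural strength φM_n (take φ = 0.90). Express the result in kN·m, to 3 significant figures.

φM_n ≈ 2520 kN·m

T = A_s f_y = 9090 × 400 = 3636000 N = 3636 kN.
From C = T: a = T/(0.85 f'_c b) = 3636000/(0.85 × 33.8 × 525) = 241.06 mm.
M_n = T(d − a/2) = 3636 kN × (890 − 120.53) mm = 2797.79 kN·m.
φM_n = 0.90 × 2797.79 = 2518.01 kN·m.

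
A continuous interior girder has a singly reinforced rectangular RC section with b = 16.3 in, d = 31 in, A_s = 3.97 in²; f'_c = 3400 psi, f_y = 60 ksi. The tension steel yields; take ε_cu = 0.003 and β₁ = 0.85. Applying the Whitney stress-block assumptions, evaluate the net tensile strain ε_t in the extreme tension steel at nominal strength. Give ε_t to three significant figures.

a = A_s f_y/(0.85 f'_c b) = 5.057 in.
β₁ = 0.85, so c = a/β₁ = 5.057/0.85 = 5.949 in.
From the linear strain diagram with ε_cu = 0.003: ε_t = 0.003 (d − c)/c = 0.003 × (31 − 5.949)/5.949 = 0.0126.
Since ε_t ≥ 0.005, the section is tension-controlled.

ε_t ≈ 0.0126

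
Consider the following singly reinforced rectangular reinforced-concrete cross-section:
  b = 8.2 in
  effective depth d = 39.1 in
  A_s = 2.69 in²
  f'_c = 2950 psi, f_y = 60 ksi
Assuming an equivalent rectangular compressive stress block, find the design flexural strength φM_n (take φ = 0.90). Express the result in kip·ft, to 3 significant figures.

φM_n ≈ 426 kip·ft

T = A_s f_y = 2.69 × 60 = 161.4 kips.
a = T/(0.85 f'_c b) = 161.4/(0.85 × 2.95 × 8.2) = 7.850 in.
M_n = T(d − a/2) = 161.4 × (39.1 − 3.925) = 5677.2 kip·in = 5677.2/12 = 473.10 kip·ft.
φM_n = 0.90 × 473.10 = 425.79 kip·ft.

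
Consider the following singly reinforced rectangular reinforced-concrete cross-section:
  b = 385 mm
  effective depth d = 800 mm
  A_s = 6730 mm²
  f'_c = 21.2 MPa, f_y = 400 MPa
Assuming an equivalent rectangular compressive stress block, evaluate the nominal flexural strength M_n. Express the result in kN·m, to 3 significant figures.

M_n ≈ 1630 kN·m

T = A_s f_y = 6730 × 400 = 2692000 N = 2692 kN.
From C = T: a = T/(0.85 f'_c b) = 2692000/(0.85 × 21.2 × 385) = 388.02 mm.
M_n = T(d − a/2) = 2692 kN × (800 − 194.01) mm = 1631.33 kN·m.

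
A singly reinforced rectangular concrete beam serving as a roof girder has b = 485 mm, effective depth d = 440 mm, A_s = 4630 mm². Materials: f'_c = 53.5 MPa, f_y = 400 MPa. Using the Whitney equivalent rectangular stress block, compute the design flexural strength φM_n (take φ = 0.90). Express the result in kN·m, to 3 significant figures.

T = A_s f_y = 4630 × 400 = 1852000 N = 1852 kN.
From C = T: a = T/(0.85 f'_c b) = 1852000/(0.85 × 53.5 × 485) = 83.97 mm.
M_n = T(d − a/2) = 1852 kN × (440 − 41.985) mm = 737.12 kN·m.
φM_n = 0.90 × 737.12 = 663.41 kN·m.

φM_n ≈ 663 kN·m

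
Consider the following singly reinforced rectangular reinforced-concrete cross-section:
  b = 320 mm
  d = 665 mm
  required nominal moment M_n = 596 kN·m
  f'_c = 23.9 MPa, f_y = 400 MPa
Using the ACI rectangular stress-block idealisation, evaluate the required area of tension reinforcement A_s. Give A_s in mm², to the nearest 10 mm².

With M_n = 0.85 f'_c a b (d − a/2), solve the quadratic for a:
a = d − √(d² − 2M_n/(0.85 f'_c b)) = 665 − √(665² − 2 × 596×10⁶/(0.85 × 23.9 × 320)) = 156.21 mm.
A_s = 0.85 f'_c a b / f_y = 0.85 × 23.9 × 156.21 × 320 / 400 = 2538.7 mm².

A_s ≈ 2540 mm²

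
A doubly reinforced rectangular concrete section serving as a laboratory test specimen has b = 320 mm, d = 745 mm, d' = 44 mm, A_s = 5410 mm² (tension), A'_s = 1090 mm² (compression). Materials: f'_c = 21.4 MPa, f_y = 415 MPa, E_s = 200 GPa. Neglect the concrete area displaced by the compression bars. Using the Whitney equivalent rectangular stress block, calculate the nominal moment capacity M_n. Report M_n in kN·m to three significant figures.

M_n ≈ 1380 kN·m

Assume both tension and compression steel yield.
Net tension couple steel: A_s − A'_s = 4320 mm².
a = (A_s − A'_s) f_y / (0.85 f'_c b) = 1792800/(0.85 × 21.4 × 320) = 308.00 mm.
c = a/β₁ = 308.00/0.85 = 362.35 mm; ε'_s = 0.003(c − d')/c = 0.0026 ≥ f_y/E_s = 0.0021, so compression steel does yield.
M_n = (A_s − A'_s) f_y (d − a/2) + A'_s f_y (d − d') = [1792800 × (745 − 154) + 452350 × (745 − 44)] × 10⁻⁶ = 1059.54 + 317.10 = 1376.64 kN·m.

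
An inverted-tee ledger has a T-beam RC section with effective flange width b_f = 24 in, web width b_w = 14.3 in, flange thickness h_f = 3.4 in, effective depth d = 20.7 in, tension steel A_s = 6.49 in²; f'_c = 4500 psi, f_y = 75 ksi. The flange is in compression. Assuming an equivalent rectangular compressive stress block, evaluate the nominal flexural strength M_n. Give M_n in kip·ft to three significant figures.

M_n ≈ 723 kip·ft

Tension: T = A_s f_y = 6.49 × 75 = 486.75 kips.
Try a within the flange: a = T/(0.85 f'_c b_f) = 486.75/(0.85 × 4.5 × 24) = 5.302 in.
a = 5.302 > h_f = 3.4 in: the block extends into the web. Split into flange-overhang and web parts.
C_f = 0.85 f'_c (b_f − b_w) h_f = 0.85 × 4.5 × (24 − 14.3) × 3.4 = 126.1 kips.
Remaining web compression depth: a_w = (T − C_f)/(0.85 f'_c b_w) = (486.75 − 126.1)/(0.85 × 4.5 × 14.3) = 6.594 in.
M_n = C_f(d − h_f/2) + (T − C_f)(d − a_w/2) = 126.1 × (20.7 − 1.7) + 360.65 × (20.7 − 3.297) = 2395.9 + 6276.4 = 8672.3 kip·in.
M_n = 8672.3/12 = 722.69 kip·ft.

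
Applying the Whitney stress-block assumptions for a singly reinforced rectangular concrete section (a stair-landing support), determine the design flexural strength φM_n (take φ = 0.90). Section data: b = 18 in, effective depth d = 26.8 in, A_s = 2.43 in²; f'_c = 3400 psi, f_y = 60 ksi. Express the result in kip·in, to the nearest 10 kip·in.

T = A_s f_y = 2.43 × 60 = 145.8 kips.
a = T/(0.85 f'_c b) = 145.8/(0.85 × 3.4 × 18) = 2.803 in.
M_n = T(d − a/2) = 145.8 × (26.8 − 1.4015) = 3703.1 kip·in.
φM_n = 0.90 × 3703.1 = 3332.8 kip·in.

φM_n ≈ 3330 kip·in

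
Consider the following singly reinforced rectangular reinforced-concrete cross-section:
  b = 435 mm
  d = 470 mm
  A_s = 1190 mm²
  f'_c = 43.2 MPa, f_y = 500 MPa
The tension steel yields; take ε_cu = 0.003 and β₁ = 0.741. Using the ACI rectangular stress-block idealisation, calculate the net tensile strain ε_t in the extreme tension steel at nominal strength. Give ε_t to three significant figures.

ε_t ≈ 0.0250

a = A_s f_y/(0.85 f'_c b) = 37.25 mm.
β₁ = 0.741, so c = a/β₁ = 37.25/0.741 = 50.27 mm.
From the linear strain diagram with ε_cu = 0.003: ε_t = 0.003 (d − c)/c = 0.003 × (470 − 50.27)/50.27 = 0.0250.
Since ε_t ≥ 0.005, the section is tension-controlled.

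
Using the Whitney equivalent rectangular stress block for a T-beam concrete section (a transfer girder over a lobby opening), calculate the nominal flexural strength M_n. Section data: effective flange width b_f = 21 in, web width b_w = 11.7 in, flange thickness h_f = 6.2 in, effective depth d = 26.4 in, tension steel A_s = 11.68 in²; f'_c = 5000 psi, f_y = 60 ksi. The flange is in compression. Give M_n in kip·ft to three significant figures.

Tension: T = A_s f_y = 11.68 × 60 = 700.8 kips.
Try a within the flange: a = T/(0.85 f'_c b_f) = 700.8/(0.85 × 5 × 21) = 7.852 in.
a = 7.852 > h_f = 6.2 in: the block extends into the web. Split into flange-overhang and web parts.
C_f = 0.85 f'_c (b_f − b_w) h_f = 0.85 × 5 × (21 − 11.7) × 6.2 = 245.1 kips.
Remaining web compression depth: a_w = (T − C_f)/(0.85 f'_c b_w) = (700.8 − 245.1)/(0.85 × 5 × 11.7) = 9.164 in.
M_n = C_f(d − h_f/2) + (T − C_f)(d − a_w/2) = 245.1 × (26.4 − 3.1) + 455.7 × (26.4 − 4.582) = 5710.8 + 9942.5 = 15653.3 kip·in.
M_n = 15653.3/12 = 1304.44 kip·ft.

M_n ≈ 1300 kip·ft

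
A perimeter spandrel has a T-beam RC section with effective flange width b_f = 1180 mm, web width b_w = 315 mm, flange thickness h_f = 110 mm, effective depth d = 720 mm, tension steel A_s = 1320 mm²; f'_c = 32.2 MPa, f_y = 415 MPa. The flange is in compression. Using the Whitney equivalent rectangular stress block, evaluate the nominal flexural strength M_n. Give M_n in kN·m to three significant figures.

Tension: T = A_s f_y = 1320 × 415 = 547800 N.
Try a within the flange: a = T/(0.85 f'_c b_f) = 547800/(0.85 × 32.2 × 1180) = 16.96 mm.
Since a = 16.96 ≤ h_f = 110 mm, the stress block lies entirely in the flange; analyse as a rectangular beam of width b_f.
M_n = T(d − a/2) = 547800 × (720 − 8.48) = 389.77 × 10⁶ N·mm.
M_n = 389.77 kN·m.

M_n ≈ 390 kN·m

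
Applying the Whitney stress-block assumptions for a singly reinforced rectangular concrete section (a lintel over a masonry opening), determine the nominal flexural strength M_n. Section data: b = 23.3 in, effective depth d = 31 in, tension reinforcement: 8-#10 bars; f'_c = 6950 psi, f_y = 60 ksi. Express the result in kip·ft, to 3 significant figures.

A_s = 8 × 1.27 = 10.16 in².
T = A_s f_y = 10.16 × 60 = 609.6 kips.
a = T/(0.85 f'_c b) = 609.6/(0.85 × 6.95 × 23.3) = 4.429 in.
M_n = T(d − a/2) = 609.6 × (31 − 2.2145) = 17547.6 kip·in = 17547.6/12 = 1462.30 kip·ft.

M_n ≈ 1460 kip·ft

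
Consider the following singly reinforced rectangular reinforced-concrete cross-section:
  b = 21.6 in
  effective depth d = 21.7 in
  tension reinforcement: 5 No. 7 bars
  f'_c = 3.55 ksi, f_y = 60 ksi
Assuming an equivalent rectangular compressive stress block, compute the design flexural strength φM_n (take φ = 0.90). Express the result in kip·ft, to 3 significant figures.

φM_n ≈ 274 kip·ft

A_s = 5 × 0.6 = 3 in².
T = A_s f_y = 3 × 60 = 180 kips.
a = T/(0.85 f'_c b) = 180/(0.85 × 3.55 × 21.6) = 2.762 in.
M_n = T(d − a/2) = 180 × (21.7 − 1.381) = 3657.4 kip·in = 3657.4/12 = 304.78 kip·ft.
φM_n = 0.90 × 304.78 = 274.30 kip·ft.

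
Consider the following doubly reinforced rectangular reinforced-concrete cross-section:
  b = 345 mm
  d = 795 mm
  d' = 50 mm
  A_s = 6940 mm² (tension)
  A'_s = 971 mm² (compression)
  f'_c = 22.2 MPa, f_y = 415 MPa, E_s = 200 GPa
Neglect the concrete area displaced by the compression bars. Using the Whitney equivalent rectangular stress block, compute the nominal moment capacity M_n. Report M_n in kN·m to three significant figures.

M_n ≈ 1800 kN·m

Assume both tension and compression steel yield.
Net tension couple steel: A_s − A'_s = 5969 mm².
a = (A_s − A'_s) f_y / (0.85 f'_c b) = 2477135/(0.85 × 22.2 × 345) = 380.50 mm.
c = a/β₁ = 380.50/0.85 = 447.65 mm; ε'_s = 0.003(c − d')/c = 0.0027 ≥ f_y/E_s = 0.0021, so compression steel does yield.
M_n = (A_s − A'_s) f_y (d − a/2) + A'_s f_y (d − d') = [2477135 × (795 − 190.25) + 402965 × (795 − 50)] × 10⁻⁶ = 1498.05 + 300.21 = 1798.26 kN·m.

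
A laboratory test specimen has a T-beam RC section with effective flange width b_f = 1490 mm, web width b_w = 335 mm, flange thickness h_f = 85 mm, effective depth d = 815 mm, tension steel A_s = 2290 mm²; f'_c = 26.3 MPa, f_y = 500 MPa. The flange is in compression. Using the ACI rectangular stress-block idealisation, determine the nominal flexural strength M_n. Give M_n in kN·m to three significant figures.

Tension: T = A_s f_y = 2290 × 500 = 1145000 N.
Try a within the flange: a = T/(0.85 f'_c b_f) = 1145000/(0.85 × 26.3 × 1490) = 34.38 mm.
Since a = 34.38 ≤ h_f = 85 mm, the stress block lies entirely in the flange; analyse as a rectangular beam of width b_f.
M_n = T(d − a/2) = 1145000 × (815 − 17.19) = 913.49 × 10⁶ N·mm.
M_n = 913.49 kN·m.

M_n ≈ 913 kN·m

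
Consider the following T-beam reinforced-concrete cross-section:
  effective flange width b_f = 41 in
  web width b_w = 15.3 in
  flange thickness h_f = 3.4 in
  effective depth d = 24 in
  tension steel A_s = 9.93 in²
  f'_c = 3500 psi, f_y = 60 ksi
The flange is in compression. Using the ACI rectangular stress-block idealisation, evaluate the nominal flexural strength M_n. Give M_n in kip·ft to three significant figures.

M_n ≈ 1050 kip·ft

Tension: T = A_s f_y = 9.93 × 60 = 595.8 kips.
Try a within the flange: a = T/(0.85 f'_c b_f) = 595.8/(0.85 × 3.5 × 41) = 4.885 in.
a = 4.885 > h_f = 3.4 in: the block extends into the web. Split into flange-overhang and web parts.
C_f = 0.85 f'_c (b_f − b_w) h_f = 0.85 × 3.5 × (41 − 15.3) × 3.4 = 260.0 kips.
Remaining web compression depth: a_w = (T − C_f)/(0.85 f'_c b_w) = (595.8 − 260.0)/(0.85 × 3.5 × 15.3) = 7.377 in.
M_n = C_f(d − h_f/2) + (T − C_f)(d − a_w/2) = 260.0 × (24 − 1.7) + 335.8 × (24 − 3.6885) = 5798.0 + 6820.6 = 12618.6 kip·in.
M_n = 12618.6/12 = 1051.55 kip·ft.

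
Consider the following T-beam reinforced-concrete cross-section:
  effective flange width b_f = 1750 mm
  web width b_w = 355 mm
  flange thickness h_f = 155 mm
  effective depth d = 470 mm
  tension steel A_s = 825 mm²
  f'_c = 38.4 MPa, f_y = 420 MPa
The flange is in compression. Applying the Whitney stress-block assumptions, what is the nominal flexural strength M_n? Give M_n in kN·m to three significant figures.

Tension: T = A_s f_y = 825 × 420 = 346500 N.
Try a within the flange: a = T/(0.85 f'_c b_f) = 346500/(0.85 × 38.4 × 1750) = 6.07 mm.
Since a = 6.07 ≤ h_f = 155 mm, the stress block lies entirely in the flange; analyse as a rectangular beam of width b_f.
M_n = T(d − a/2) = 346500 × (470 − 3.035) = 161.80 × 10⁶ N·mm.
M_n = 161.80 kN·m.

M_n ≈ 162 kN·m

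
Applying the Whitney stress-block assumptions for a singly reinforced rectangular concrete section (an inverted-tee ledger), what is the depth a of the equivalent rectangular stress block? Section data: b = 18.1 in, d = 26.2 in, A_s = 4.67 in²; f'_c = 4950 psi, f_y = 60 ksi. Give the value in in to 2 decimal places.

a ≈ 3.68 in

T = A_s f_y = 4.67 × 60 = 280.2 kips.
a = T/(0.85 f'_c b) = 280.2/(0.85 × 4.95 × 18.1) = 3.68 in.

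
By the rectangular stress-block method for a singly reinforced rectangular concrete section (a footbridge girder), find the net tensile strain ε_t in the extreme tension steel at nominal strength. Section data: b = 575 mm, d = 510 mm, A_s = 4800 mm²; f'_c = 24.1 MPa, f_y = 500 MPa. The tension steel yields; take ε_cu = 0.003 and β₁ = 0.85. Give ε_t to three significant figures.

a = A_s f_y/(0.85 f'_c b) = 203.75 mm.
β₁ = 0.85, so c = a/β₁ = 203.75/0.85 = 239.71 mm.
From the linear strain diagram with ε_cu = 0.003: ε_t = 0.003 (d − c)/c = 0.003 × (510 − 239.71)/239.71 = 0.00338.
ε_t < 0.004 — the section is over-reinforced for flexure under ACI limits.

ε_t ≈ 0.00338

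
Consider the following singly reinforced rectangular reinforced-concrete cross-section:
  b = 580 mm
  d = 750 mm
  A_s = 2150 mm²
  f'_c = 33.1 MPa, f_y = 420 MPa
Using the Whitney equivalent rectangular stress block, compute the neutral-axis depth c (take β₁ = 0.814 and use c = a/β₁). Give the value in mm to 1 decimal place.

T = A_s f_y = 2150 × 420 = 903000 N = 903 kN.
Setting C = 0.85 f'_c a b equal to T: a = 903000/(0.85 × 33.1 × 580) = 55.337 mm.
With β₁ = 0.814, c = a/β₁ = 55.337/0.814 = 68.0 mm.

c ≈ 68.0 mm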